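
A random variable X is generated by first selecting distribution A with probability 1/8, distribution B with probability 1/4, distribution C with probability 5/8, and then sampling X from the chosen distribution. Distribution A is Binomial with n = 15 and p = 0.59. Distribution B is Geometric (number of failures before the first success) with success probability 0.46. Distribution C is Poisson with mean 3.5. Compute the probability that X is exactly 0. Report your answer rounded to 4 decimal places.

0.1339

Conditional on each component, P(X = 0): A: 1.5551e-06; B: 0.46; C: 0.0301974.
By total probability, P(X = 0) = 0.125·1.5551e-06 + 0.25·0.46 + 0.625·0.0301974 = 0.133874.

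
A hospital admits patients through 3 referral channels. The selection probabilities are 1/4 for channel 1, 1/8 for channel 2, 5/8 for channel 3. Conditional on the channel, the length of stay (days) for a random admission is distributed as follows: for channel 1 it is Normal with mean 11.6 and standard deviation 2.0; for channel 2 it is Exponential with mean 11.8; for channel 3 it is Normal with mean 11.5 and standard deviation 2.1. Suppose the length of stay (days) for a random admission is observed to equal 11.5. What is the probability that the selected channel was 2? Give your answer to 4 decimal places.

0.0232

Likelihoods f(11.5 | ·): 1: 0.199222; 2: 0.031979; 3: 0.189973.
Posterior ∝ prior × likelihood. Numerator for 2: 0.125·0.031979 = 0.00399738.
Normalizing constant: 0.25·0.199222 + 0.125·0.031979 + 0.625·0.189973 = 0.172536.
P(2 | observation) = 0.00399738 / 0.172536 = 0.0231684.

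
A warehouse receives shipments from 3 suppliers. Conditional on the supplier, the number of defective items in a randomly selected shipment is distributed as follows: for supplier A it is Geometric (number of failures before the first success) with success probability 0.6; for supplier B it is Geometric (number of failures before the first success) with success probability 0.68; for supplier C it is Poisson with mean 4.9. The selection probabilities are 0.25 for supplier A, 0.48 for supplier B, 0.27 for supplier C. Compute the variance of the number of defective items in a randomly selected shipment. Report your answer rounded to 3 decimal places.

5.690

Per component, A: μ=0.666667, E[X²]=1.55556; B: μ=0.470588, E[X²]=0.913495; C: μ=4.9, E[X²]=28.91.
E[X] = 0.25·0.666667 + 0.48·0.470588 + 0.27·4.9 = 1.71555.
E[X²] = 0.25·1.55556 + 0.48·0.913495 + 0.27·28.91 = 8.63307.
Var(X) = E[X²] − (E[X])² = 8.63307 − 2.94311 = 5.68996.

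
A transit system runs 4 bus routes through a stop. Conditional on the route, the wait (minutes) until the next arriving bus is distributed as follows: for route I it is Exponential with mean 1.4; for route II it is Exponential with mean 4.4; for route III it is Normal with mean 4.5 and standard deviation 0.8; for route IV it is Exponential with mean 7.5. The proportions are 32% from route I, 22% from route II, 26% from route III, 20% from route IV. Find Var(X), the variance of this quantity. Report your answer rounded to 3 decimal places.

Per component, I: μ=1.4, E[X²]=3.92; II: μ=4.4, E[X²]=38.72; III: μ=4.5, E[X²]=20.89; IV: μ=7.5, E[X²]=112.5.
E[X] = 0.32·1.4 + 0.22·4.4 + 0.26·4.5 + 0.2·7.5 = 4.086.
E[X²] = 0.32·3.92 + 0.22·38.72 + 0.26·20.89 + 0.2·112.5 = 37.7042.
Var(X) = E[X²] − (E[X])² = 37.7042 − 16.6954 = 21.0088.

21.009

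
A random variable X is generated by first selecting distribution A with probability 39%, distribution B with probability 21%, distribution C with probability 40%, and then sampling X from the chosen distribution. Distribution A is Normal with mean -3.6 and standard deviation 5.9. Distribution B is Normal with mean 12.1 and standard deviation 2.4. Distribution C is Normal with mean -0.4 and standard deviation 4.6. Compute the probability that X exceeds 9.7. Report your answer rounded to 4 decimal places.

0.1870

Conditional on each component, P(X > 9.7): A: 0.0120906; B: 0.841345; C: 0.0140584.
By total probability, P(X > 9.7) = 0.39·0.0120906 + 0.21·0.841345 + 0.4·0.0140584 = 0.187021.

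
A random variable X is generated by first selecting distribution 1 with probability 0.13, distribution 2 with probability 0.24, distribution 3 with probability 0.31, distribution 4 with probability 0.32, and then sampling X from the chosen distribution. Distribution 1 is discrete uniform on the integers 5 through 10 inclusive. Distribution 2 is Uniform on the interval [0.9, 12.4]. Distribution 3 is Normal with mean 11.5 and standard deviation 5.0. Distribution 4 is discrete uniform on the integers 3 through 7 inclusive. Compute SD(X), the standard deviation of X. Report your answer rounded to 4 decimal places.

4.3002

Per component, 1: μ=7.5, E[X²]=59.1667; 2: μ=6.65, E[X²]=55.2433; 3: μ=11.5, E[X²]=157.25; 4: μ=5, E[X²]=27.
E[X] = 0.13·7.5 + 0.24·6.65 + 0.31·11.5 + 0.32·5 = 7.736.
E[X²] = 0.13·59.1667 + 0.24·55.2433 + 0.31·157.25 + 0.32·27 = 78.3376.
Var(X) = E[X²] − (E[X])² = 78.3376 − 59.8457 = 18.4919.
SD(X) = √18.4919 = 4.30022.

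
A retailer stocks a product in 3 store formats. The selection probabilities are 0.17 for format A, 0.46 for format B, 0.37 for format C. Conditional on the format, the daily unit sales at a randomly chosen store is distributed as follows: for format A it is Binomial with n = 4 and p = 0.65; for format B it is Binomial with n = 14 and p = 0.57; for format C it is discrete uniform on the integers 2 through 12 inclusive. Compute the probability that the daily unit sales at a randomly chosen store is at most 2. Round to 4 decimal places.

Conditional on each format, P(X ≤ 2): A: 0.437019; B: 0.00132595; C: 0.0909091.
By total probability, P(X ≤ 2) = 0.17·0.437019 + 0.46·0.00132595 + 0.37·0.0909091 = 0.108539.

0.1085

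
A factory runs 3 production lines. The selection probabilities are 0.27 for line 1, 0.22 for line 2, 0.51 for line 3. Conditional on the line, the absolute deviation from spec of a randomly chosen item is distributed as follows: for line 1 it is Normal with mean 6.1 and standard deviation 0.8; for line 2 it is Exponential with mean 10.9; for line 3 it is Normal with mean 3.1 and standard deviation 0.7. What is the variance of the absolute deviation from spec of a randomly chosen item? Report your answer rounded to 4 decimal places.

35.9950

Per component, 1: μ=6.1, E[X²]=37.85; 2: μ=10.9, E[X²]=237.62; 3: μ=3.1, E[X²]=10.1.
E[X] = 0.27·6.1 + 0.22·10.9 + 0.51·3.1 = 5.626.
E[X²] = 0.27·37.85 + 0.22·237.62 + 0.51·10.1 = 67.6469.
Var(X) = E[X²] − (E[X])² = 67.6469 − 31.6519 = 35.995.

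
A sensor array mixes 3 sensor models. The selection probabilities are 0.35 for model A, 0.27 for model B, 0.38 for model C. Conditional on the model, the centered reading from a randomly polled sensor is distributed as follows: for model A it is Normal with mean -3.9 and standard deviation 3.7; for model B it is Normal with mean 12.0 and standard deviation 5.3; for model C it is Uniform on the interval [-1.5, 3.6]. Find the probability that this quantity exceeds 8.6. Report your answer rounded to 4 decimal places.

0.1998

Conditional on each model, P(X > 8.6): A: 0.000364573; B: 0.739404; C: 0.
By total probability, P(X > 8.6) = 0.35·0.000364573 + 0.27·0.739404 + 0.38·0 = 0.199767.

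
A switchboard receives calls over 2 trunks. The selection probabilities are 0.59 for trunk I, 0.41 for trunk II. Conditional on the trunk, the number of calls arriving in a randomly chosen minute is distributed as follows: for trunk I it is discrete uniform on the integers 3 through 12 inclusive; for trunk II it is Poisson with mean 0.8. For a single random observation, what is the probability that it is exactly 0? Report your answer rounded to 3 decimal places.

Conditional on each trunk, P(X = 0): I: 0; II: 0.449329.
By total probability, P(X = 0) = 0.59·0 + 0.41·0.449329 = 0.184225.

0.184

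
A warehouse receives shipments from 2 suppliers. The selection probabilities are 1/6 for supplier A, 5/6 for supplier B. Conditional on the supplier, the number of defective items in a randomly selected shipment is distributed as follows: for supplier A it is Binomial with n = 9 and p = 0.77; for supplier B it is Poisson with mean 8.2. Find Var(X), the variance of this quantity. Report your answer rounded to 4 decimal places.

Per component, A: μ=6.93, E[X²]=49.6188; B: μ=8.2, E[X²]=75.44.
E[X] = 0.166667·6.93 + 0.833333·8.2 = 7.98833.
E[X²] = 0.166667·49.6188 + 0.833333·75.44 = 71.1365.
Var(X) = E[X²] − (E[X])² = 71.1365 − 63.8135 = 7.323.

7.3230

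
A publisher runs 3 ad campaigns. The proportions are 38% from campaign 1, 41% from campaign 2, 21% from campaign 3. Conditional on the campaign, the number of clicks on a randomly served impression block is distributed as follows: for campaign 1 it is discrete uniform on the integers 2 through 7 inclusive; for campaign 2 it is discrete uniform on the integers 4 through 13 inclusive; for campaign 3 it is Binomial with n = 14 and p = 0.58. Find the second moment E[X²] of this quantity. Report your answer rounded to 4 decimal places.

For each component E[X²] = Var + (mean)², giving 1: 23.1667; 2: 80.5; 3: 69.3448.
Overall E[X²] = 0.38·23.1667 + 0.41·80.5 + 0.21·69.3448 = 56.3707.

56.3707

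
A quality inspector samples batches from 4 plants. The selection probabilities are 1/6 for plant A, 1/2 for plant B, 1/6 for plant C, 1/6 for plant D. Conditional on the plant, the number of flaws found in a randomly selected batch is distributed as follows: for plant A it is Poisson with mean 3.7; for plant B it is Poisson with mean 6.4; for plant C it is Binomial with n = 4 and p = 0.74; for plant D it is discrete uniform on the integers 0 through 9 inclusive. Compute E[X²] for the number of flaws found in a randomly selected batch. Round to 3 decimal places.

32.917

For each component E[X²] = Var + (mean)², giving A: 17.39; B: 47.36; C: 9.5312; D: 28.5.
Overall E[X²] = 0.166667·17.39 + 0.5·47.36 + 0.166667·9.5312 + 0.166667·28.5 = 32.9169.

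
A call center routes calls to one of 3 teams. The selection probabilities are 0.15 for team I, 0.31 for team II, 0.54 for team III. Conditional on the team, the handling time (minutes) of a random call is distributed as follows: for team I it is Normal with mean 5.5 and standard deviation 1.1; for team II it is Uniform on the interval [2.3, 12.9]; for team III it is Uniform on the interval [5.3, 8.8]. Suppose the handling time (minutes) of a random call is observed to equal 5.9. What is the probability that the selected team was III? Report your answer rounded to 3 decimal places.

Likelihoods f(5.9 | ·): I: 0.339472; II: 0.0943396; III: 0.285714.
Posterior ∝ prior × likelihood. Numerator for III: 0.54·0.285714 = 0.154286.
Normalizing constant: 0.15·0.339472 + 0.31·0.0943396 + 0.54·0.285714 = 0.234452.
P(III | observation) = 0.154286 / 0.234452 = 0.65807.

0.658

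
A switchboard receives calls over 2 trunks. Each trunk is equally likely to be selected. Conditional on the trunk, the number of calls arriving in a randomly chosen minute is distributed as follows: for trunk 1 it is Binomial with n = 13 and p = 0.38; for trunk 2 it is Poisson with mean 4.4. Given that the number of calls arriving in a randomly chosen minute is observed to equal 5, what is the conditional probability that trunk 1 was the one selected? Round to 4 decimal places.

Likelihoods P(X=5 | ·): 1: 0.222654; 2: 0.168728.
Posterior ∝ prior × likelihood. Numerator for 1: 0.5·0.222654 = 0.111327.
Normalizing constant: 0.5·0.222654 + 0.5·0.168728 = 0.195691.
P(1 | observation) = 0.111327 / 0.195691 = 0.568892.

0.5689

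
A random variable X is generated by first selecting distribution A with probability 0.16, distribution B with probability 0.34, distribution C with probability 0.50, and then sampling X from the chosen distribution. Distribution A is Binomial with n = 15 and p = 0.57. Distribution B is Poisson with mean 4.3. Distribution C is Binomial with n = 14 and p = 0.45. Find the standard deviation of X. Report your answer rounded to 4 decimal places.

Per component, A: μ=8.55, E[X²]=76.779; B: μ=4.3, E[X²]=22.79; C: μ=6.3, E[X²]=43.155.
E[X] = 0.16·8.55 + 0.34·4.3 + 0.5·6.3 = 5.98.
E[X²] = 0.16·76.779 + 0.34·22.79 + 0.5·43.155 = 41.6107.
Var(X) = E[X²] − (E[X])² = 41.6107 − 35.7604 = 5.85034.
SD(X) = √5.85034 = 2.41875.

2.4187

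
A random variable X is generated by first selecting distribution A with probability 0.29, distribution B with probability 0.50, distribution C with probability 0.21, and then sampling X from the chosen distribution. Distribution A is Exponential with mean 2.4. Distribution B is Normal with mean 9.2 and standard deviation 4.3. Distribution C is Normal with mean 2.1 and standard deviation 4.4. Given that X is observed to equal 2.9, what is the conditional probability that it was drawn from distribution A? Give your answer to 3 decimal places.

0.511

Likelihoods f(2.9 | ·): A: 0.124456; B: 0.0317191; C: 0.0891824.
Posterior ∝ prior × likelihood. Numerator for A: 0.29·0.124456 = 0.0360923.
Normalizing constant: 0.29·0.124456 + 0.5·0.0317191 + 0.21·0.0891824 = 0.0706801.
P(A | observation) = 0.0360923 / 0.0706801 = 0.510643.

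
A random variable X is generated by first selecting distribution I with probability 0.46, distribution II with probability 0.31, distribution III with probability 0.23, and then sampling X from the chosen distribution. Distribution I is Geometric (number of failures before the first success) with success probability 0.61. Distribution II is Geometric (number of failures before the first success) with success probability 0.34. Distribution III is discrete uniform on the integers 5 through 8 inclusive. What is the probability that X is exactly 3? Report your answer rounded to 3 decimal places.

Conditional on each component, P(X = 3): I: 0.0361846; II: 0.0977486; III: 0.
By total probability, P(X = 3) = 0.46·0.0361846 + 0.31·0.0977486 + 0.23·0 = 0.046947.

0.047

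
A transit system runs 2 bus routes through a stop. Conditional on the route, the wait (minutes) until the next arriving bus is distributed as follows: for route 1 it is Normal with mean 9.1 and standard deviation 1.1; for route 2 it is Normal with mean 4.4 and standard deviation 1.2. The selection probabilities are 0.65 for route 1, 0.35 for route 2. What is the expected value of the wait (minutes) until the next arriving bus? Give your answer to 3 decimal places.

7.455

Component means — 1: 9.1; 2: 4.4.
E[X] = 0.65·9.1 + 0.35·4.4 = 7.455.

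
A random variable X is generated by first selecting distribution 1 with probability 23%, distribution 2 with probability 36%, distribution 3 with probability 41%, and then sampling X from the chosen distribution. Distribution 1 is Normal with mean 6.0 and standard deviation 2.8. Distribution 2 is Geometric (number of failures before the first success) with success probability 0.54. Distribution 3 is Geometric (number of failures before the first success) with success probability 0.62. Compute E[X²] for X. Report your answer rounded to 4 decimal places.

11.4717

For each component E[X²] = Var + (mean)², giving 1: 43.84; 2: 2.30316; 3: 1.3642.
Overall E[X²] = 0.23·43.84 + 0.36·2.30316 + 0.41·1.3642 = 11.4717.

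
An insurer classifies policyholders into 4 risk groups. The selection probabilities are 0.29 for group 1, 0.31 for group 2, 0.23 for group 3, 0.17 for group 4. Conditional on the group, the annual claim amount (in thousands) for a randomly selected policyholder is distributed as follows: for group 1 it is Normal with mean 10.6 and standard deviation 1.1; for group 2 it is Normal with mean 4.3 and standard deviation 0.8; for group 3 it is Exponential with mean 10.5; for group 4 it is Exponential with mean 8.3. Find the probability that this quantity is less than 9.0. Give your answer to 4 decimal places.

0.5761

Conditional on each group, P(X < 9.0): 1: 0.0728976; 2: 1; 3: 0.575627; 4: 0.661874.
By total probability, P(X < 9.0) = 0.29·0.0728976 + 0.31·1 + 0.23·0.575627 + 0.17·0.661874 = 0.576053.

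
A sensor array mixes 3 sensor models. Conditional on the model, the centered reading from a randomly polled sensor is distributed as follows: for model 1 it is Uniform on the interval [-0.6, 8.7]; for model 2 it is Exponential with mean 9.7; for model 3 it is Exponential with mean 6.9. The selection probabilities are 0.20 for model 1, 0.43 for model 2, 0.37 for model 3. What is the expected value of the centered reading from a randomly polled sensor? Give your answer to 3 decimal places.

Component means — 1: 4.05; 2: 9.7; 3: 6.9.
E[X] = 0.2·4.05 + 0.43·9.7 + 0.37·6.9 = 7.534.

7.534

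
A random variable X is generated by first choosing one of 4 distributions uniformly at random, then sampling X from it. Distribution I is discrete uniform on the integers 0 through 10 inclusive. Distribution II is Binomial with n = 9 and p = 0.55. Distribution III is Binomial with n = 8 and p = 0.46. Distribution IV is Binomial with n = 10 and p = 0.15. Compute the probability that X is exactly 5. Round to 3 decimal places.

0.135

Conditional on each component, P(X = 5): I: 0.0909091; II: 0.260036; III: 0.181618; IV: 0.00849086.
By total probability, P(X = 5) = 0.25·0.0909091 + 0.25·0.260036 + 0.25·0.181618 + 0.25·0.00849086 = 0.135264.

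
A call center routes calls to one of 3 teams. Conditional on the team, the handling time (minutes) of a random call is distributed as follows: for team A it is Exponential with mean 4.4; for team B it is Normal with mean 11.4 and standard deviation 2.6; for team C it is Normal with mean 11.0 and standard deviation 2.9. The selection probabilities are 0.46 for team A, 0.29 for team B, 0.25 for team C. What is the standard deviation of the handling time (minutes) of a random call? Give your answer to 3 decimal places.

4.952

Per component, A: μ=4.4, E[X²]=38.72; B: μ=11.4, E[X²]=136.72; C: μ=11, E[X²]=129.41.
E[X] = 0.46·4.4 + 0.29·11.4 + 0.25·11 = 8.08.
E[X²] = 0.46·38.72 + 0.29·136.72 + 0.25·129.41 = 89.8125.
Var(X) = E[X²] − (E[X])² = 89.8125 − 65.2864 = 24.5261.
SD(X) = √24.5261 = 4.95238.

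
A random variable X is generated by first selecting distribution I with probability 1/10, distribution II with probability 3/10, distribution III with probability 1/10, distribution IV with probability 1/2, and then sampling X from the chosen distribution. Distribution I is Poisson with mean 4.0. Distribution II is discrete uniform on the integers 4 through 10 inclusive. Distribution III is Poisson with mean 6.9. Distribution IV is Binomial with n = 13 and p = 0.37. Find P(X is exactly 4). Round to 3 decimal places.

Conditional on each component, P(X = 4): I: 0.195367; II: 0.142857; III: 0.0951816; IV: 0.209497.
By total probability, P(X = 4) = 0.1·0.195367 + 0.3·0.142857 + 0.1·0.0951816 + 0.5·0.209497 = 0.176661.

0.177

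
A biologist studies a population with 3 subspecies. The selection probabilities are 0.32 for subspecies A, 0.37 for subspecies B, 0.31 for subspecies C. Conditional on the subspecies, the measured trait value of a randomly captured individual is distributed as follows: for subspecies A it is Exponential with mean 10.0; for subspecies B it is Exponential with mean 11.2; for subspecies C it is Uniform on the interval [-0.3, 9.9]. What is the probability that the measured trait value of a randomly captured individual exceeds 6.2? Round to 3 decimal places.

0.497

Conditional on each subspecies, P(X > 6.2): A: 0.537944; B: 0.574893; C: 0.362745.
By total probability, P(X > 6.2) = 0.32·0.537944 + 0.37·0.574893 + 0.31·0.362745 = 0.497304.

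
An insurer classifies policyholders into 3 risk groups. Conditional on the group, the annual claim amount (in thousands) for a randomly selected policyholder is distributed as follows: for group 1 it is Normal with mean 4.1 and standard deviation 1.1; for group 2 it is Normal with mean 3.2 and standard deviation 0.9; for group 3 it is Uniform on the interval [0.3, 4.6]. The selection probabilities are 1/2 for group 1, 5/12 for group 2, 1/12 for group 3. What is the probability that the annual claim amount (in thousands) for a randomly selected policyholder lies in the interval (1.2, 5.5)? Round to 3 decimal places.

0.922

Conditional on each group, P(1.2 < X < 5.5): 1: 0.894253; 2: 0.981565; 3: 0.790698.
By total probability, P(1.2 < X < 5.5) = 0.5·0.894253 + 0.416667·0.981565 + 0.0833333·0.790698 = 0.922003.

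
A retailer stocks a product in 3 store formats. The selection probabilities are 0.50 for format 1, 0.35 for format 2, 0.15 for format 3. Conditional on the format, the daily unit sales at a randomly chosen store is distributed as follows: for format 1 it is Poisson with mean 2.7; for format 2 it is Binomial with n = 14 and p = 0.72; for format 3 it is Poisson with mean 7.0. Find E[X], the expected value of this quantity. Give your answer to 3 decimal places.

Component means — 1: 2.7; 2: 10.08; 3: 7.
E[X] = 0.5·2.7 + 0.35·10.08 + 0.15·7 = 5.928.

5.928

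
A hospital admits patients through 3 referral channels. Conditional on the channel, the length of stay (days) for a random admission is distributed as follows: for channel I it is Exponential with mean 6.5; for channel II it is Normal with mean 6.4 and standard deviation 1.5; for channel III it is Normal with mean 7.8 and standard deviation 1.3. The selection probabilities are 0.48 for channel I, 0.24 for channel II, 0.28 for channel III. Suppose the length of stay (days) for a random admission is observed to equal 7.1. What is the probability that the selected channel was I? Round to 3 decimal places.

Likelihoods f(7.1 | ·): I: 0.0516064; II: 0.238522; III: 0.265465.
Posterior ∝ prior × likelihood. Numerator for I: 0.48·0.0516064 = 0.0247711.
Normalizing constant: 0.48·0.0516064 + 0.24·0.238522 + 0.28·0.265465 = 0.156347.
P(I | observation) = 0.0247711 / 0.156347 = 0.158437.

0.158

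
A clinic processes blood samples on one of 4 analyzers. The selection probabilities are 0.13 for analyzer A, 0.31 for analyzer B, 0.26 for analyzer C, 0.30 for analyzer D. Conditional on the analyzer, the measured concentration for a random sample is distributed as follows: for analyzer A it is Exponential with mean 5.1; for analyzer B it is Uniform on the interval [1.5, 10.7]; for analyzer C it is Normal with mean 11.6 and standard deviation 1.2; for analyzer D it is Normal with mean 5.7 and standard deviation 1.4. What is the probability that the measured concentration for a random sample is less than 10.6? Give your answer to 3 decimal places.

Conditional on each analyzer, P(X < 10.6): A: 0.874874; B: 0.98913; C: 0.202328; D: 0.999767.
By total probability, P(X < 10.6) = 0.13·0.874874 + 0.31·0.98913 + 0.26·0.202328 + 0.3·0.999767 = 0.7729.

0.773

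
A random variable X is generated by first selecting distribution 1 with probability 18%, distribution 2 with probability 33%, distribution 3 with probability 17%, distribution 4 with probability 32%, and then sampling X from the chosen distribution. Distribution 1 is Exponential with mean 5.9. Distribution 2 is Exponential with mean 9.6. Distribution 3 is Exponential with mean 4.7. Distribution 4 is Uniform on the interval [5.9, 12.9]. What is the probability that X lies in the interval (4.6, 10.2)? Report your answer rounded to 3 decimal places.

0.382

Conditional on each component, P(4.6 < X < 10.2): 1: 0.281067; 2: 0.273709; 3: 0.261637; 4: 0.614286.
By total probability, P(4.6 < X < 10.2) = 0.18·0.281067 + 0.33·0.273709 + 0.17·0.261637 + 0.32·0.614286 = 0.381966.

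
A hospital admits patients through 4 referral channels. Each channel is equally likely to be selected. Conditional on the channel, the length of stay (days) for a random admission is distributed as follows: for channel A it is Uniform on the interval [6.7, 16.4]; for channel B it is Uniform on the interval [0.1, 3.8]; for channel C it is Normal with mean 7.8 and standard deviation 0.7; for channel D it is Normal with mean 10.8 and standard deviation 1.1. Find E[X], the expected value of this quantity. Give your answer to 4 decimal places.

Component means — A: 11.55; B: 1.95; C: 7.8; D: 10.8.
E[X] = 0.25·11.55 + 0.25·1.95 + 0.25·7.8 + 0.25·10.8 = 8.025.

8.0250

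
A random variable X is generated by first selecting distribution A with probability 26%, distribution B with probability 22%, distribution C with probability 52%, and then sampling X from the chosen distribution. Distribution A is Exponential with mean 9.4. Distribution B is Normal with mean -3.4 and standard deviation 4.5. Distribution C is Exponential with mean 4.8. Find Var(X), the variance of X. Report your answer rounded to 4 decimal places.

59.3341

Per component, A: μ=9.4, E[X²]=176.72; B: μ=-3.4, E[X²]=31.81; C: μ=4.8, E[X²]=46.08.
E[X] = 0.26·9.4 + 0.22·-3.4 + 0.52·4.8 = 4.192.
E[X²] = 0.26·176.72 + 0.22·31.81 + 0.52·46.08 = 76.907.
Var(X) = E[X²] − (E[X])² = 76.907 − 17.5729 = 59.3341.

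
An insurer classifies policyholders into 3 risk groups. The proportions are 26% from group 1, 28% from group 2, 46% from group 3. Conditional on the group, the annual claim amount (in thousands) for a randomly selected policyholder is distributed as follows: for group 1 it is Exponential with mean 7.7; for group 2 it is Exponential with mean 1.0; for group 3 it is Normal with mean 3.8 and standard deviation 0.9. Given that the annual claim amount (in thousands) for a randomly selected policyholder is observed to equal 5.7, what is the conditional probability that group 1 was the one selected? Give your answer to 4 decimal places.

0.4129

Likelihoods f(5.7 | ·): 1: 0.0619468; 2: 0.00334597; 3: 0.0477406.
Posterior ∝ prior × likelihood. Numerator for 1: 0.26·0.0619468 = 0.0161062.
Normalizing constant: 0.26·0.0619468 + 0.28·0.00334597 + 0.46·0.0477406 = 0.0390037.
P(1 | observation) = 0.0161062 / 0.0390037 = 0.412939.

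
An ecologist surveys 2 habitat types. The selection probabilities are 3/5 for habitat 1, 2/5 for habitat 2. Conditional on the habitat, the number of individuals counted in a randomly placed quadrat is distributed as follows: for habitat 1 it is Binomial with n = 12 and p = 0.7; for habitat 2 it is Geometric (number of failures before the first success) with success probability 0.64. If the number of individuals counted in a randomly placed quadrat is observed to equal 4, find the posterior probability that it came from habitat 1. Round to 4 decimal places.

Likelihoods P(X=4 | ·): 1: 0.00779772; 2: 0.0107495.
Posterior ∝ prior × likelihood. Numerator for 1: 0.6·0.00779772 = 0.00467863.
Normalizing constant: 0.6·0.00779772 + 0.4·0.0107495 = 0.00897845.
P(1 | observation) = 0.00467863 / 0.00897845 = 0.521096.

0.5211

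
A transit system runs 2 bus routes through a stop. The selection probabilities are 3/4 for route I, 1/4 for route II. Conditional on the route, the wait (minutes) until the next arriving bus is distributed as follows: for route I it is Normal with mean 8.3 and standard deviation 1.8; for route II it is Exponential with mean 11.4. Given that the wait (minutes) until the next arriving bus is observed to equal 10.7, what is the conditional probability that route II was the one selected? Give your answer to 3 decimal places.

0.112

Likelihoods f(10.7 | ·): I: 0.0911167; II: 0.0343137.
Posterior ∝ prior × likelihood. Numerator for II: 0.25·0.0343137 = 0.00857843.
Normalizing constant: 0.75·0.0911167 + 0.25·0.0343137 = 0.076916.
P(II | observation) = 0.00857843 / 0.076916 = 0.11153.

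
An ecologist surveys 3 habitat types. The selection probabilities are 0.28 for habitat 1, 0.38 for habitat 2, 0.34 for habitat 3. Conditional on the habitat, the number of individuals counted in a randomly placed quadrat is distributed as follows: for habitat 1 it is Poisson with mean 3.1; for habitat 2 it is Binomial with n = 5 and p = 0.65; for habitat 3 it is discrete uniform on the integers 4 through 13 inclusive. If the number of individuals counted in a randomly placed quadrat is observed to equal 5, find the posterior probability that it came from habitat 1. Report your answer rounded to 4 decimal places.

0.2782

Likelihoods P(X=5 | ·): 1: 0.107477; 2: 0.116029; 3: 0.1.
Posterior ∝ prior × likelihood. Numerator for 1: 0.28·0.107477 = 0.0300935.
Normalizing constant: 0.28·0.107477 + 0.38·0.116029 + 0.34·0.1 = 0.108185.
P(1 | observation) = 0.0300935 / 0.108185 = 0.278168.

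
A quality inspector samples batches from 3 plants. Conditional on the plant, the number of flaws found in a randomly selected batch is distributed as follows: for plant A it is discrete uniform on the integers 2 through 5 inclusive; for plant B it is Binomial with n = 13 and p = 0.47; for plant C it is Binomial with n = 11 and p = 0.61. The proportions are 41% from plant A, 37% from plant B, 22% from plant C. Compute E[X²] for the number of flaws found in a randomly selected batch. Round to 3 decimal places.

31.027

For each component E[X²] = Var + (mean)², giving A: 13.5; B: 40.5704; C: 47.641.
Overall E[X²] = 0.41·13.5 + 0.37·40.5704 + 0.22·47.641 = 31.0271.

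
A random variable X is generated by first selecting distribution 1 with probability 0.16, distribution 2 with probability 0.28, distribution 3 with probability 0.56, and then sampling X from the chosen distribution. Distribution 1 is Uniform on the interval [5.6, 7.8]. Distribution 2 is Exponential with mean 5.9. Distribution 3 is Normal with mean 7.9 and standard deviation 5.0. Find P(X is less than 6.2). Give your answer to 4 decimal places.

0.4312

Conditional on each component, P(X < 6.2): 1: 0.272727; 2: 0.650359; 3: 0.366928.
By total probability, P(X < 6.2) = 0.16·0.272727 + 0.28·0.650359 + 0.56·0.366928 = 0.431217.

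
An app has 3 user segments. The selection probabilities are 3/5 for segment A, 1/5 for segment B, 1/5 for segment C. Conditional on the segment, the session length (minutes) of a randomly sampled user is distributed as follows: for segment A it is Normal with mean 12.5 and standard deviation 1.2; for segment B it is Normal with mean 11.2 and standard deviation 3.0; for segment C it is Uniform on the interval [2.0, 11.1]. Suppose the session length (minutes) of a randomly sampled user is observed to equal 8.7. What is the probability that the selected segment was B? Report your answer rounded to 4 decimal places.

Likelihoods f(8.7 | ·): A: 0.00220915; B: 0.0939706; C: 0.10989.
Posterior ∝ prior × likelihood. Numerator for B: 0.2·0.0939706 = 0.0187941.
Normalizing constant: 0.6·0.00220915 + 0.2·0.0939706 + 0.2·0.10989 = 0.0420976.
P(B | observation) = 0.0187941 / 0.0420976 = 0.446441.

0.4464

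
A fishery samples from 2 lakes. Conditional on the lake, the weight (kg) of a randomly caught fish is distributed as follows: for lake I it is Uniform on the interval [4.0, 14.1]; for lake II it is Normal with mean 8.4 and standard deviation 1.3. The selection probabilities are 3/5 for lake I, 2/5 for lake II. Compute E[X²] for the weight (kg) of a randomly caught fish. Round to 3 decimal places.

83.142

For each component E[X²] = Var + (mean)², giving I: 90.4033; II: 72.25.
Overall E[X²] = 0.6·90.4033 + 0.4·72.25 = 83.142.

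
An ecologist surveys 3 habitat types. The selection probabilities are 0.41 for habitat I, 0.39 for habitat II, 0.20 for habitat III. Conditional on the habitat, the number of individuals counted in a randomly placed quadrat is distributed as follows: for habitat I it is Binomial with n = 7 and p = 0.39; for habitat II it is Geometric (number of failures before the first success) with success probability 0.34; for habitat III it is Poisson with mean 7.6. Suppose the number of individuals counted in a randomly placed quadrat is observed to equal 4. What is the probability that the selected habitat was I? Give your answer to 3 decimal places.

0.659

Likelihoods P(X=4 | ·): I: 0.183788; II: 0.0645141; III: 0.0695673.
Posterior ∝ prior × likelihood. Numerator for I: 0.41·0.183788 = 0.0753529.
Normalizing constant: 0.41·0.183788 + 0.39·0.0645141 + 0.2·0.0695673 = 0.114427.
P(I | observation) = 0.0753529 / 0.114427 = 0.658525.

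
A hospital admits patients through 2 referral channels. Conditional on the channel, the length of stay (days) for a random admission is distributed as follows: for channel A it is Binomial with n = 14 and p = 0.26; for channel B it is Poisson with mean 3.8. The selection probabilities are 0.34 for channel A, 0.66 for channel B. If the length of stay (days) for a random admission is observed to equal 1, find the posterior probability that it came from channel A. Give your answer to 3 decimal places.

Likelihoods P(X=1 | ·): A: 0.0726296; B: 0.0850089.
Posterior ∝ prior × likelihood. Numerator for A: 0.34·0.0726296 = 0.0246941.
Normalizing constant: 0.34·0.0726296 + 0.66·0.0850089 = 0.0808.
P(A | observation) = 0.0246941 / 0.0808 = 0.30562.

0.306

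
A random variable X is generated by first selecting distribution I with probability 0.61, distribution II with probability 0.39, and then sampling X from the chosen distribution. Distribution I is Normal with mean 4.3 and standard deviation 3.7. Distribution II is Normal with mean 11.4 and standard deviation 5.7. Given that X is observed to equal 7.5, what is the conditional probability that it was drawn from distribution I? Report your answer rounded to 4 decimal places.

0.6769

Likelihoods f(7.5 | ·): I: 0.0741795; II: 0.0553833.
Posterior ∝ prior × likelihood. Numerator for I: 0.61·0.0741795 = 0.0452495.
Normalizing constant: 0.61·0.0741795 + 0.39·0.0553833 = 0.066849.
P(I | observation) = 0.0452495 / 0.066849 = 0.676891.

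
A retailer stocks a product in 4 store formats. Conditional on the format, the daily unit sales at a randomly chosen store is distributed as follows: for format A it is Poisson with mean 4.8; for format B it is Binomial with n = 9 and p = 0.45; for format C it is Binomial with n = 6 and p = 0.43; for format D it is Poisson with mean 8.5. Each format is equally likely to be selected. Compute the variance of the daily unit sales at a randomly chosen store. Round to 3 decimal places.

Per component, A: μ=4.8, E[X²]=27.84; B: μ=4.05, E[X²]=18.63; C: μ=2.58, E[X²]=8.127; D: μ=8.5, E[X²]=80.75.
E[X] = 0.25·4.8 + 0.25·4.05 + 0.25·2.58 + 0.25·8.5 = 4.9825.
E[X²] = 0.25·27.84 + 0.25·18.63 + 0.25·8.127 + 0.25·80.75 = 33.8368.
Var(X) = E[X²] − (E[X])² = 33.8368 − 24.8253 = 9.01144.

9.011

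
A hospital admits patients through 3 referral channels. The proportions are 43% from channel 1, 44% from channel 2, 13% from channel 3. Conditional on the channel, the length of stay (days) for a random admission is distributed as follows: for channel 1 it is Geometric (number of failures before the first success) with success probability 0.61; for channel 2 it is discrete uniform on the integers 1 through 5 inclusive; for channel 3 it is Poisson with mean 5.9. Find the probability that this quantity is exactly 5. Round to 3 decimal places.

0.112

Conditional on each channel, P(X = 5): 1: 0.00550368; 2: 0.2; 3: 0.163208.
By total probability, P(X = 5) = 0.43·0.00550368 + 0.44·0.2 + 0.13·0.163208 = 0.111584.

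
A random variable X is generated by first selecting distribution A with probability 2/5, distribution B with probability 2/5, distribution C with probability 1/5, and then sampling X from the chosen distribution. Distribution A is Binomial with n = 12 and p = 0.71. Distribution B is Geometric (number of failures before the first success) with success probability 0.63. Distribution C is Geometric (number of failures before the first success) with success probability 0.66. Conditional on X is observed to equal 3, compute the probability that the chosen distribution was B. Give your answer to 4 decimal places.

Likelihoods P(X=3 | ·): A: 0.0011423; B: 0.0319114; C: 0.0259406.
Posterior ∝ prior × likelihood. Numerator for B: 0.4·0.0319114 = 0.0127646.
Normalizing constant: 0.4·0.0011423 + 0.4·0.0319114 + 0.2·0.0259406 = 0.0184096.
P(B | observation) = 0.0127646 / 0.0184096 = 0.693364.

0.6934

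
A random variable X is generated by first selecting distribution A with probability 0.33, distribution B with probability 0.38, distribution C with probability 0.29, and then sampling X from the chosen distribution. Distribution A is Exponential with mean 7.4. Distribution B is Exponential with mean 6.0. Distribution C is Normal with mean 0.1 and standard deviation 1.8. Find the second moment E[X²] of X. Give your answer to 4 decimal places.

For each component E[X²] = Var + (mean)², giving A: 109.52; B: 72; C: 3.25.
Overall E[X²] = 0.33·109.52 + 0.38·72 + 0.29·3.25 = 64.4441.

64.4441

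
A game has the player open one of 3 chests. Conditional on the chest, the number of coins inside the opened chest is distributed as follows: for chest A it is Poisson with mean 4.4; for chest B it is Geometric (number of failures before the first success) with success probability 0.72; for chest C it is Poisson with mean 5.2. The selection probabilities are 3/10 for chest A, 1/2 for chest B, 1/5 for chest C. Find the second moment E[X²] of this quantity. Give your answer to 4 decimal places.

For each component E[X²] = Var + (mean)², giving A: 23.76; B: 0.691358; C: 32.24.
Overall E[X²] = 0.3·23.76 + 0.5·0.691358 + 0.2·32.24 = 13.9217.

13.9217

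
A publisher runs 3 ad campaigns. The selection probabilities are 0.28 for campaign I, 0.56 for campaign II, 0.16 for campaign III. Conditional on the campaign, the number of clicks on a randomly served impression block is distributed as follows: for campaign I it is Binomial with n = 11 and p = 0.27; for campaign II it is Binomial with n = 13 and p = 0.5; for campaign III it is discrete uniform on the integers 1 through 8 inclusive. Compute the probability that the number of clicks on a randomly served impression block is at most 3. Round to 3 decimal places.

0.270

Conditional on each campaign, P(X ≤ 3): I: 0.656971; II: 0.0461426; III: 0.375.
By total probability, P(X ≤ 3) = 0.28·0.656971 + 0.56·0.0461426 + 0.16·0.375 = 0.269792.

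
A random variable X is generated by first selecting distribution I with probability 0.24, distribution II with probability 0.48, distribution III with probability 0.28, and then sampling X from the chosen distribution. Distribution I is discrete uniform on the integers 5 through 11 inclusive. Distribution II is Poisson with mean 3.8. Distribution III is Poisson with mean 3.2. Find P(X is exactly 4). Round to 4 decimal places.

0.1432

Conditional on each component, P(X = 4): I: 0; II: 0.194359; III: 0.178093.
By total probability, P(X = 4) = 0.24·0 + 0.48·0.194359 + 0.28·0.178093 = 0.143158.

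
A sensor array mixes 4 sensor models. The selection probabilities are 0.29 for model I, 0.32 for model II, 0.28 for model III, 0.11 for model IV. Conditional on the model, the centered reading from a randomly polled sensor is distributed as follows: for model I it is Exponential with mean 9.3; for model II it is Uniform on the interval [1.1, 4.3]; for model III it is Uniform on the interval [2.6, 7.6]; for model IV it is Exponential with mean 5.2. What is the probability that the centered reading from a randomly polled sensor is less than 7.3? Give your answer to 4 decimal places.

Conditional on each model, P(X < 7.3): I: 0.543856; II: 1; III: 0.94; IV: 0.75435.
By total probability, P(X < 7.3) = 0.29·0.543856 + 0.32·1 + 0.28·0.94 + 0.11·0.75435 = 0.823897.

0.8239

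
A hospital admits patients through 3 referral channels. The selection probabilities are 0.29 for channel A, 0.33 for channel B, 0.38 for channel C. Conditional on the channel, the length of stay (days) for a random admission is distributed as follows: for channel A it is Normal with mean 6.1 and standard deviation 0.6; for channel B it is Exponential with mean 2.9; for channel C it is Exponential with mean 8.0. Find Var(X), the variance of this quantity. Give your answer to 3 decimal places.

31.839

Per component, A: μ=6.1, E[X²]=37.57; B: μ=2.9, E[X²]=16.82; C: μ=8, E[X²]=128.
E[X] = 0.29·6.1 + 0.33·2.9 + 0.38·8 = 5.766.
E[X²] = 0.29·37.57 + 0.33·16.82 + 0.38·128 = 65.0859.
Var(X) = E[X²] − (E[X])² = 65.0859 − 33.2468 = 31.8391.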